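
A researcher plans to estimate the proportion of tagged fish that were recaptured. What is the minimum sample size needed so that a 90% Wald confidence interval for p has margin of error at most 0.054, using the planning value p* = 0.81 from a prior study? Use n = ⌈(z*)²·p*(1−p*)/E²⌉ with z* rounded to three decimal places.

n = 143

z* = 1.645 at the 90% level.
p*(1−p*) = 0.81·0.19 = 0.1539.
(z*)²·p*(1−p*)/E² = 2.706025·0.1539/0.002916 = 142.818.
⌈142.818⌉ = 143.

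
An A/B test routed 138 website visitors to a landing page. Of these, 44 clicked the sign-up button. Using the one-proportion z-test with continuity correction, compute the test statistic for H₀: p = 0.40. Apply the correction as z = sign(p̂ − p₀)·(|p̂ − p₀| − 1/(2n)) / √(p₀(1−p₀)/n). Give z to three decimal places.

z = -1.859

p̂ = 44/138 = 0.31884. p̂ − p₀ = -0.081159.
Continuity correction 1/(2n) = 1/276 = 0.003623.
Corrected numerator: |-0.081159| − 0.003623 = 0.077536.
Null standard error: √(0.40·0.60/138) = √0.001739130 = 0.041703.
z = −0.077536/0.041703 = -1.859.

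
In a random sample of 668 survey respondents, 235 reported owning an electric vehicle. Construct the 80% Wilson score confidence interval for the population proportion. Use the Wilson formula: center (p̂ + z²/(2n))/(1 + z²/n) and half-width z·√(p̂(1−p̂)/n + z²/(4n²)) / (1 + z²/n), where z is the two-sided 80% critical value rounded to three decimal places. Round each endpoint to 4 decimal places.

(0.3285, 0.3758)

p̂ = 235/668 = 0.35180; z = 1.282, so z² = 1.643524.
Denominator 1 + z²/n = 1 + 1.643524/668 = 1.002460.
Center = (0.35180 + 0.001230)/1.002460 = 0.35216.
Radicand: p̂(1−p̂)/n + z²/(4n²) = 0.000341371 + 0.000000921 = 0.000342292.
Half-width = z·√(radicand)/denom = 1.282·0.018501/1.002460 = 0.02366.
So the interval runs from 0.3285 to 0.3758.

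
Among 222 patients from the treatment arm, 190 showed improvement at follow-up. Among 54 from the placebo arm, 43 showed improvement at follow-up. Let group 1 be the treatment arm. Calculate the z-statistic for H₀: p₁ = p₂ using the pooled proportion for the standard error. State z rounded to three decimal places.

p̂₁ = 190/222 = 0.85586, p̂₂ = 43/54 = 0.79630.
Pooling: p̂ = 233/276 = 0.84420.
SE = √[p̂(1−p̂)(1/n₁+1/n₂)] = √[0.84420·0.15580·(1/222+1/54)] ≈ 0.055028.
z = 0.05956/0.055028 = 1.082.

z = 1.082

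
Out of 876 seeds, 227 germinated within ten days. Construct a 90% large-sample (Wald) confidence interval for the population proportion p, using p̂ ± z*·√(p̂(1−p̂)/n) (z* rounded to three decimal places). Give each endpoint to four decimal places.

(0.2348, 0.2835)

Sample proportion p̂ = 227/876 = 0.25913.
Standard error of p̂: √(0.191983/876) = √0.000219158 = 0.014804.
z* = 1.645 at the 90% level.
Margin of error: 1.645 × 0.014804 = 0.02435.
CI: 0.25913 ± 0.02435 = (0.2348, 0.2835).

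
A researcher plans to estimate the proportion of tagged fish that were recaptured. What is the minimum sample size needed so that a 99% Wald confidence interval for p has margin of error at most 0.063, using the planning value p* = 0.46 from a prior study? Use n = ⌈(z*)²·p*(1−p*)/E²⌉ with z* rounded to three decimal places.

z* = 2.576 at the 99% level.
p*(1−p*) = 0.2484.
Required n before rounding: 6.635776 × 0.2484 / 0.063² = 415.300.
⌈415.300⌉ = 416.

n = 416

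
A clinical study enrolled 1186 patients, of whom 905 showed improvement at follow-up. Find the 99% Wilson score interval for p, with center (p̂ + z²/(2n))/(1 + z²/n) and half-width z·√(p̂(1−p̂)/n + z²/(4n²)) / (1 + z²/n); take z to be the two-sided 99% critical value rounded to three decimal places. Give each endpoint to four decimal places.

(0.7299, 0.7934)

p̂ = 905/1186 = 0.76307; z = 2.576, so z² = 6.635776.
1 + z²/n = 1.005595.
Adjusted center: (0.76307 + z²/(2n))/1.005595 = 0.76161.
Radicand: p̂(1−p̂)/n + z²/(4n²) = 0.000152441 + 0.000001179 = 0.000153620.
Half-width = z·√(radicand)/denom = 2.576·0.012394/1.005595 = 0.03175.
So the interval runs from 0.7299 to 0.7934.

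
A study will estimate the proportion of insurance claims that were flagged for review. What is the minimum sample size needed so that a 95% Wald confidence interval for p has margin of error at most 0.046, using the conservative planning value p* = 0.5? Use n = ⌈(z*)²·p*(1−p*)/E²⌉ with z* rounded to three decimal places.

n = 454

The 95% critical value is z* = 1.960.
p*(1−p*) = 0.50·0.50 = 0.2500.
Required n before rounding: 3.841600 × 0.2500 / 0.046² = 453.875.
⌈453.875⌉ = 454.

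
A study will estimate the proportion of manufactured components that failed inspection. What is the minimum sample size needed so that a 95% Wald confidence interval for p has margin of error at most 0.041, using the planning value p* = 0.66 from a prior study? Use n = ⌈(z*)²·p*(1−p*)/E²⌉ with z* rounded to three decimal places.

n = 513

z* = 1.960 at the 95% level.
p*(1−p*) = 0.66·0.34 = 0.2244.
(z*)²·p*(1−p*)/E² = 3.841600·0.2244/0.001681 = 512.823.
⌈512.823⌉ = 513.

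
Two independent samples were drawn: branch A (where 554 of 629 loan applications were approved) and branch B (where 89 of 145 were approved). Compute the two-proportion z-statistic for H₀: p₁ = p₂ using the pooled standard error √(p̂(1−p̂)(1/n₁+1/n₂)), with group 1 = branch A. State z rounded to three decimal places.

z = 7.729

Sample proportions: p̂₁ = 554/629 = 0.88076 and p̂₂ = 89/145 = 0.61379.
Pooled p̂ = (554+89)/(629+145) = 643/774 = 0.83075.
Pooled SE = √[0.1406049·0.00848638] ≈ 0.034543.
z = (p̂₁ − p̂₂)/SE = (0.88076 − 0.61379)/0.034543 = 0.26697/0.034543 = 7.729.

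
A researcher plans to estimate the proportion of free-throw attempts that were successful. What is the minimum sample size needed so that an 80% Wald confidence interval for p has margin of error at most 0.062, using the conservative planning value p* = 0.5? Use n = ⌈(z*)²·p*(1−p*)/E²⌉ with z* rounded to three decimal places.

z* = 1.282 at the 80% level.
p*(1−p*) = 0.2500.
(z*)²·p*(1−p*)/E² = 1.643524·0.2500/0.003844 = 106.889.
⌈106.889⌉ = 107.

n = 107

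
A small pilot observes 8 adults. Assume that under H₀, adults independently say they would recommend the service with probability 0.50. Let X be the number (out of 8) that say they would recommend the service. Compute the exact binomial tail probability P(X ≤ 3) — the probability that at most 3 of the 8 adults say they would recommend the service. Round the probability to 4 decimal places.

P = 0.3633

X ~ Binomial(n=8, p=0.50).
P(X ≤ 3) = C(8,0)·0.50^0·0.50^8 + C(8,1)·0.50^1·0.50^7 + C(8,2)·0.50^2·0.50^6 + C(8,3)·0.50^3·0.50^5.
= 0.003906 + 0.031250 + 0.109375 + 0.218750 = 0.3633.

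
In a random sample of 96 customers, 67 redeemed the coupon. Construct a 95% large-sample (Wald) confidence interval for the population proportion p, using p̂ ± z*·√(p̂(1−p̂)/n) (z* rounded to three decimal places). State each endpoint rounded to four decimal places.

(0.6061, 0.7898)

The sample proportion is 67/96 = 0.69792.
SE(p̂) = √(0.69792·0.30208/96) = 0.046863.
z* = 1.960 at the 95% level.
Margin = 1.960·0.046863 = 0.09185.
Interval: 0.69792 ± 0.09185 → (0.6061, 0.7898).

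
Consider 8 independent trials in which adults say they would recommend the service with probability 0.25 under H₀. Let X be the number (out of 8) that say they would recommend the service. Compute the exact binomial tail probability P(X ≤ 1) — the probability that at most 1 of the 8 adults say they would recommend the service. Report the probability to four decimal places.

P = 0.3671

X is binomial with n = 8 and p = 0.25.
P(X ≤ 1) = C(8,0)·0.25^0·0.75^8 + C(8,1)·0.25^1·0.75^7.
= 0.100113 + 0.266968 = 0.3671.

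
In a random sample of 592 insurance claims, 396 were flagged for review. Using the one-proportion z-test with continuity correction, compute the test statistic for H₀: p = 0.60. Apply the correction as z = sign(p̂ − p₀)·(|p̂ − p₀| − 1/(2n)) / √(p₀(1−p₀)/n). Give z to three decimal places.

z = 3.381

p̂ = 396/592 = 0.66892. p̂ − p₀ = 0.068919.
Continuity correction 1/(2n) = 1/1184 = 0.000845.
Corrected numerator: |0.068919| − 0.000845 = 0.068074.
Null standard error: √(0.60·0.40/592) = √0.000405405 = 0.020135.
z = +0.068074/0.020135 = 3.381.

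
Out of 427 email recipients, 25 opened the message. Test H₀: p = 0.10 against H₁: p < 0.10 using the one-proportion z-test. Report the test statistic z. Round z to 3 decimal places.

With x = 25 successes in n = 427, p̂ = 0.05855.
Null standard error: √(0.10·0.90/427) = √0.000210773 = 0.014518.
z = (0.05855 − 0.10)/0.014518 = -0.04145/0.014518 = -2.855.

z = -2.855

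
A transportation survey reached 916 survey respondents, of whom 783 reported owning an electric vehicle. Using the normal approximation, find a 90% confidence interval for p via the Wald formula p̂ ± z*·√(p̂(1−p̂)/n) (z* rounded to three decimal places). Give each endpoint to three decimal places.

(0.836, 0.874)

With x = 783 successes in n = 916, p̂ = 0.85480.
Standard error of p̂: √(0.124114/916) = √0.000135496 = 0.011640.
For 90% confidence, z* = 1.645.
Margin of error: 1.645 × 0.011640 = 0.01915.
So the interval runs from 0.836 to 0.874.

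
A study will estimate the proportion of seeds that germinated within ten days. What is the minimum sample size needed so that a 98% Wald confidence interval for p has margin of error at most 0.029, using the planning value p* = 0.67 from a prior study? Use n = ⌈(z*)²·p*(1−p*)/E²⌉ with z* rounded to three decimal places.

n = 1423

z* = 2.326 at the 98% level.
p*(1−p*) = 0.67·0.33 = 0.2211.
(z*)²·p*(1−p*)/E² = 5.410276·0.2211/0.000841 = 1422.369.
Rounding up, n = 1423.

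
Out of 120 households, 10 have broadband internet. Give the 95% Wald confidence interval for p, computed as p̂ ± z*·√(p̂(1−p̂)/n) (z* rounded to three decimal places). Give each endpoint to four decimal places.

(0.0339, 0.1328)

p̂ = 10/120 = 0.08333.
Standard error of p̂: √(0.076389/120) = √0.000636574 = 0.025230.
The 95% critical value is z* = 1.960.
Margin = 1.960·0.025230 = 0.04945.
CI: 0.08333 ± 0.04945 = (0.0339, 0.1328).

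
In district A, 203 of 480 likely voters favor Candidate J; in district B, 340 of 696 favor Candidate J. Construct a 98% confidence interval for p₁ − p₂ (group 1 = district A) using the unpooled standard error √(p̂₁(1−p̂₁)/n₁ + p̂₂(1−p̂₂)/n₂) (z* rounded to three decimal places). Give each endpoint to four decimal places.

p̂₁ = 203/480 = 0.42292, p̂₂ = 340/696 = 0.48851; p̂₁ − p̂₂ = -0.06559.
SE = √(0.000508454 + 0.000359006) = √0.000867460 = 0.029453.
For 98% confidence, z* = 2.326. Margin = 2.326·0.029453 = 0.06851.
CI: -0.06559 ± 0.06851 = (-0.1341, 0.0029).

(-0.1341, 0.0029)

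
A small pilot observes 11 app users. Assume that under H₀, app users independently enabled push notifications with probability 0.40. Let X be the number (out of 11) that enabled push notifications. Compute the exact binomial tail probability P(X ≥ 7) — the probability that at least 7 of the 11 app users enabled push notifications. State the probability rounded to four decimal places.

P = 0.0994

X is binomial with n = 11 and p = 0.40.
P(X ≥ 7) = Σ_{j=7}^{11} C(11,j)·0.40^j·0.60^{11−j}.
= 0.070071 + 0.023357 + 0.005190 + 0.000692 + 0.000042 = 0.0994.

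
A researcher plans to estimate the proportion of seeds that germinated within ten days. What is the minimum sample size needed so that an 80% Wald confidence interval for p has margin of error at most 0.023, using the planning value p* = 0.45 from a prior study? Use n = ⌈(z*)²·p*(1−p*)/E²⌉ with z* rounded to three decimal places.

z* = 1.282 at the 80% level.
p*(1−p*) = 0.45·0.55 = 0.2475.
(z*)²·p*(1−p*)/E² = 1.643524·0.2475/0.000529 = 768.946.
Rounding up, n = 769.

n = 769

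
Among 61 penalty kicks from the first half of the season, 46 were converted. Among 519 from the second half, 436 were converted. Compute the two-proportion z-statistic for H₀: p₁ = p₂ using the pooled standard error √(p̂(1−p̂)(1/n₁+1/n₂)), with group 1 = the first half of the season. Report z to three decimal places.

z = -1.695

p̂₁ = 46/61 = 0.75410, p̂₂ = 436/519 = 0.84008.
Pooling: p̂ = 482/580 = 0.83103.
SE = √[p̂(1−p̂)(1/n₁+1/n₂)] = √[0.83103·0.16897·(1/61+1/519)] ≈ 0.050719.
z = (p̂₁ − p̂₂)/SE = (0.75410 − 0.84008)/0.050719 = -0.08598/0.050719 = -1.695.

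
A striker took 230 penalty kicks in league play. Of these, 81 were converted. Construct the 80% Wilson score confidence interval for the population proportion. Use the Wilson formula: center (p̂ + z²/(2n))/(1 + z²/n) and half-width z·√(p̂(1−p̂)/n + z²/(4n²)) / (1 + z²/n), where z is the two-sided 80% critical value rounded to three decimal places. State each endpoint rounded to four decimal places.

Here p̂ = 81/230 = 0.35217 and z = 1.282 (z² = 1.643524).
1 + z²/n = 1.007146.
Adjusted center: (0.35217 + z²/(2n))/1.007146 = 0.35322.
Radicand: p̂(1−p̂)/n + z²/(4n²) = 0.000991945 + 0.000007767 = 0.000999712.
Half-width = 1.282·√0.000999712/1.007146 = 0.04025.
Interval: 0.35322 ± 0.04025 → (0.3130, 0.3935).

(0.3130, 0.3935)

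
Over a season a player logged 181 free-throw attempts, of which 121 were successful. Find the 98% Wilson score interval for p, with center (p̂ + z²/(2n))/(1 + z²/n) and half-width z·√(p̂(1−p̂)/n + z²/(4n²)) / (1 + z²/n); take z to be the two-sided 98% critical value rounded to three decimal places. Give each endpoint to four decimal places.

Here p̂ = 121/181 = 0.66851 and z = 2.326 (z² = 5.410276).
Denominator 1 + z²/n = 1 + 5.410276/181 = 1.029891.
Center = (0.66851 + 0.014946)/1.029891 = 0.66362.
Radicand: p̂(1−p̂)/n + z²/(4n²) = 0.001224337 + 0.000041286 = 0.001265623.
Half-width = 2.326·√0.001265623/1.029891 = 0.08035.
So the interval runs from 0.5833 to 0.7440.

(0.5833, 0.7440)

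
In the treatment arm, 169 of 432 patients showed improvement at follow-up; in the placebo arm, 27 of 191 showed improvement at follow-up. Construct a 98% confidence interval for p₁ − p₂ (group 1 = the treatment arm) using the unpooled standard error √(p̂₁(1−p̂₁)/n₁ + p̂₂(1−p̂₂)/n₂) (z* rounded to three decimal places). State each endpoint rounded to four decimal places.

p̂₁ = 0.39120, p̂₂ = 0.14136, so the observed difference is 0.24984.
Unpooled SE = √(p̂₁(1−p̂₁)/n₁ + p̂₂(1−p̂₂)/n₂) = √(0.000551304 + 0.000635488) = 0.034450.
z* = 2.326 at the 98% level. Margin of error = 0.08013.
CI: 0.24984 ± 0.08013 = (0.1697, 0.3300).

(0.1697, 0.3300)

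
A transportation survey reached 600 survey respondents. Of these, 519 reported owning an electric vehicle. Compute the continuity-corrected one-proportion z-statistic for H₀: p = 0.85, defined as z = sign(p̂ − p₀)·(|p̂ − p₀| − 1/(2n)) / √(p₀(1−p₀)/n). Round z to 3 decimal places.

z = 0.972

With x = 519 successes in n = 600, p̂ = 0.86500. p̂ − p₀ = 0.015000.
Continuity correction 1/(2n) = 1/1200 = 0.000833.
Corrected numerator: |0.015000| − 0.000833 = 0.014167.
Under H₀, SE = √(p₀(1−p₀)/n) = √(0.85·0.15/600) = √0.000212500 = 0.014577.
z = +0.014167/0.014577 = 0.972.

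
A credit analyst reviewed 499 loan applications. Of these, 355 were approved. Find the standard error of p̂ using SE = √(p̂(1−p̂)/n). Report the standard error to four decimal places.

Sample proportion p̂ = 355/499 = 0.71142.
p̂(1−p̂) = 0.205302.
SE = √(0.205302/499) = 0.0203.

SE = 0.0203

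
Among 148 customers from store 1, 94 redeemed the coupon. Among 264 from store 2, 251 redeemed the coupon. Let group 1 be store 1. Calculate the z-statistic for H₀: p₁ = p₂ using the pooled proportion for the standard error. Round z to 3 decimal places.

z = -8.329

p̂₁ = 94/148 = 0.63514, p̂₂ = 251/264 = 0.95076.
Pooled p̂ = (94+251)/(148+264) = 345/412 = 0.83738.
Pooled SE = √[0.1361757·0.01054464] ≈ 0.037894.
z = (p̂₁ − p̂₂)/SE = (0.63514 − 0.95076)/0.037894 = -0.31562/0.037894 = -8.329.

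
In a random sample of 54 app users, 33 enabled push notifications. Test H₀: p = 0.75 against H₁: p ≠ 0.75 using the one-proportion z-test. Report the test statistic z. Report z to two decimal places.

p̂ = 33/54 = 0.61111.
Under H₀, SE = √(p₀(1−p₀)/n) = √(0.75·0.25/54) = √0.003472222 = 0.058926.
Test statistic: z = -0.13889/0.058926 = -2.36.

z = -2.36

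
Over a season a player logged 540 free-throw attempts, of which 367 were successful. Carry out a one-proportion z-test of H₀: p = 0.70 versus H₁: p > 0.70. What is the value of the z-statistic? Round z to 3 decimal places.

z = -1.033

The sample proportion is 367/540 = 0.67963.
SE₀ = √(0.70·0.30/540) = 0.019720.
z = (0.67963 − 0.70)/0.019720 = -0.02037/0.019720 = -1.033.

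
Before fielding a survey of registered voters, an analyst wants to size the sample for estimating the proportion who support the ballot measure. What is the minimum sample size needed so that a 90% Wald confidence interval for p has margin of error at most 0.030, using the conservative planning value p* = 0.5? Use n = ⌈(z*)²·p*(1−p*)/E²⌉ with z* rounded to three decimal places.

n = 752

For 90% confidence, z* = 1.645.
p*(1−p*) = 0.2500.
Required n before rounding: 2.706025 × 0.2500 / 0.030² = 751.674.
⌈751.674⌉ = 752.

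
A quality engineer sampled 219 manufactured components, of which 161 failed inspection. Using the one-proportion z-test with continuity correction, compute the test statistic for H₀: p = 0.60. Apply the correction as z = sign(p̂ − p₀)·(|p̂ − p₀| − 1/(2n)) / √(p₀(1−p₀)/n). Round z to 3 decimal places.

z = 4.014

p̂ = 161/219 = 0.73516. p̂ − p₀ = 0.135160.
Continuity correction 1/(2n) = 1/438 = 0.002283.
Corrected numerator: |0.135160| − 0.002283 = 0.132877.
SE₀ = √(0.60·0.40/219) = 0.033104.
z = (+)0.132877/0.033104 = 4.014.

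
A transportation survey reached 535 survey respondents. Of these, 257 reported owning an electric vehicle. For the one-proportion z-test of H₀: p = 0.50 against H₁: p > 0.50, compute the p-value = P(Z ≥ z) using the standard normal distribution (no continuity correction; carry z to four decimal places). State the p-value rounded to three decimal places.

The sample proportion is 257/535 = 0.48037.
Null standard error: √(0.50·0.50/535) = √0.000467290 = 0.021617.
Test statistic (full precision, shown to 4 dp): z = (257/535 − 0.50)/SE₀ ≈ -0.9079.
p-value = P(Z ≥ z) with z = -0.9079 → 0.818.

p-value = 0.818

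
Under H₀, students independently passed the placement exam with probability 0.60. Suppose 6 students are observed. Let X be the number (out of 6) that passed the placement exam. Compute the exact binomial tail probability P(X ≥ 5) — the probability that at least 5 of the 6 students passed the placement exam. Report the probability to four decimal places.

P = 0.2333

X is binomial with n = 6 and p = 0.60.
P(X ≥ 5) = C(6,5)·0.60^5·0.40^1 + C(6,6)·0.60^6·0.40^0.
= 0.186624 + 0.046656 = 0.2333.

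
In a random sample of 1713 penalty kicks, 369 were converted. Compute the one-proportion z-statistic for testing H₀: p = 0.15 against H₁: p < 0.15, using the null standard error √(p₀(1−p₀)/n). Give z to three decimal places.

z = 7.582

The sample proportion is 369/1713 = 0.21541.
Under H₀, SE = √(p₀(1−p₀)/n) = √(0.15·0.85/1713) = √0.000074431 = 0.008627.
z = (0.21541 − 0.15)/0.008627 = 0.06541/0.008627 = 7.582.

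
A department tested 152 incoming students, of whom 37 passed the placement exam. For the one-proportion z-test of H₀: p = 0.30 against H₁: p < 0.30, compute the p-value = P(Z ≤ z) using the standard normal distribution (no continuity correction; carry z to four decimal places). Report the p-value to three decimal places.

p̂ = 37/152 = 0.24342.
Null standard error: √(0.30·0.70/152) = √0.001381579 = 0.037170.
Test statistic (full precision, shown to 4 dp): z = (37/152 − 0.30)/SE₀ ≈ -1.5222.
From the standard normal, P(Z ≤ z) = 0.064.

p-value = 0.064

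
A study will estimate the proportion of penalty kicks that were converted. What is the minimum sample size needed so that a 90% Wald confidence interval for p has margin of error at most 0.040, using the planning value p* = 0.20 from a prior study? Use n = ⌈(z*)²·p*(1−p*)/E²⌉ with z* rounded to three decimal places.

n = 271

The 90% critical value is z* = 1.645.
p*(1−p*) = 0.20·0.80 = 0.1600.
Required n before rounding: 2.706025 × 0.1600 / 0.040² = 270.603.
Rounding up, n = 271.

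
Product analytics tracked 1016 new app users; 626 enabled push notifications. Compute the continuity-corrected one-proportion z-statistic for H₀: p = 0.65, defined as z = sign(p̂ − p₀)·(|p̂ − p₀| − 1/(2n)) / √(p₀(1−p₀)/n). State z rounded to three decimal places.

Sample proportion p̂ = 626/1016 = 0.61614. p̂ − p₀ = -0.033858.
Continuity correction 1/(2n) = 1/2032 = 0.000492.
Corrected numerator: |-0.033858| − 0.000492 = 0.033366.
Null standard error: √(0.65·0.35/1016) = √0.000223917 = 0.014964.
z = −0.033366/0.014964 = -2.230.

z = -2.230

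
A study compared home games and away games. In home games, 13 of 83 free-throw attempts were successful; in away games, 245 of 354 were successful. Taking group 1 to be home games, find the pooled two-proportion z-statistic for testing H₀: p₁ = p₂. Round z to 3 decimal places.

p̂₁ = 13/83 = 0.15663, p̂₂ = 245/354 = 0.69209.
Pooling: p̂ = 258/437 = 0.59039.
Pooled SE = √[0.2418298·0.01487305] ≈ 0.059973.
z = (p̂₁ − p̂₂)/SE = (0.15663 − 0.69209)/0.059973 = -0.53546/0.059973 = -8.928.

z = -8.928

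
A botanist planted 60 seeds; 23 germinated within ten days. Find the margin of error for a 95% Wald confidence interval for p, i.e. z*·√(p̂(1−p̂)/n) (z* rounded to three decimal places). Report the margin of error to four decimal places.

ME = 0.1230

The sample proportion is 23/60 = 0.38333.
SE = √(p̂(1−p̂)/n) = √(0.236389/60) = 0.062768.
For 95% confidence, z* = 1.960.
So ME = 0.1230.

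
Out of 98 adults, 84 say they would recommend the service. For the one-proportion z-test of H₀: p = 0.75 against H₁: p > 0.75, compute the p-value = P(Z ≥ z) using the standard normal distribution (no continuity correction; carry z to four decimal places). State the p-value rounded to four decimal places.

p-value = 0.0072

Sample proportion p̂ = 84/98 = 0.85714.
Null standard error: √(0.75·0.25/98) = √0.001913265 = 0.043741.
z = (p̂ − p₀)/SE = (84/98 − 0.75)/0.043741 ≈ 2.4495.
p-value = P(Z ≥ z) with z = 2.4495 → 0.0072.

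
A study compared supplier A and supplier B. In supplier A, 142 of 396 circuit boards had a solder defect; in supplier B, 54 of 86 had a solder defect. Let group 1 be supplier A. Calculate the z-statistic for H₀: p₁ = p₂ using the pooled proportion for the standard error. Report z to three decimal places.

z = -4.609

p̂₁ = 142/396 = 0.35859, p̂₂ = 54/86 = 0.62791.
Pooling: p̂ = 196/482 = 0.40664.
SE = √[p̂(1−p̂)(1/n₁+1/n₂)] = √[0.40664·0.59336·(1/396+1/86)] ≈ 0.058437.
z = -0.26932/0.058437 = -4.609.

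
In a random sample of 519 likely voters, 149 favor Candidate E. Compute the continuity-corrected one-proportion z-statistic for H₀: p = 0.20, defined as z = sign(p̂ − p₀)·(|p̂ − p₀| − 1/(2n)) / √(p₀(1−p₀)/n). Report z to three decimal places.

z = 4.905

p̂ = 149/519 = 0.28709. p̂ − p₀ = 0.087091.
1/(2n) = 0.000963.
Corrected numerator: |0.087091| − 0.000963 = 0.086128.
SE₀ = √(0.20·0.80/519) = 0.017558.
z = +0.086128/0.017558 = 4.905.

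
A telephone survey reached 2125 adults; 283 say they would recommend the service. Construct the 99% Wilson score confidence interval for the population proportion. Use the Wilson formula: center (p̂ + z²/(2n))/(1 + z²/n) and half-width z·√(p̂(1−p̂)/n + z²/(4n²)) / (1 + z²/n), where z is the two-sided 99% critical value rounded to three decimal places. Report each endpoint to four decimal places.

(0.1153, 0.1533)

Here p̂ = 283/2125 = 0.13318 and z = 2.576 (z² = 6.635776).
1 + z²/n = 1.003123.
Center = (0.13318 + 0.001561)/1.003123 = 0.13432.
Radicand: p̂(1−p̂)/n + z²/(4n²) = 0.000054325 + 0.000000367 = 0.000054692.
Half-width = 2.576·√0.000054692/1.003123 = 0.01899.
CI: 0.13432 ± 0.01899 = (0.1153, 0.1533).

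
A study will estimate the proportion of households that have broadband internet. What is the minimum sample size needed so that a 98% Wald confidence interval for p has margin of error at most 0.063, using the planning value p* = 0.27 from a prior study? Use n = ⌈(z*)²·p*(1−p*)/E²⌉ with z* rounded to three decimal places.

The 98% critical value is z* = 2.326.
p*(1−p*) = 0.1971.
(z*)²·p*(1−p*)/E² = 5.410276·0.1971/0.003969 = 268.674.
⌈268.674⌉ = 269.

n = 269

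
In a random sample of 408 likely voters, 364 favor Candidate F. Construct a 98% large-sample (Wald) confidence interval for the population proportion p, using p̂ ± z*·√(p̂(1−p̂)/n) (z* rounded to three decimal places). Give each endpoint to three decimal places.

(0.856, 0.928)

p̂ = 364/408 = 0.89216.
Standard error of p̂: √(0.096213/408) = √0.000235816 = 0.015356.
For 98% confidence, z* = 2.326.
Margin = 2.326·0.015356 = 0.03572.
CI: 0.89216 ± 0.03572 = (0.856, 0.928).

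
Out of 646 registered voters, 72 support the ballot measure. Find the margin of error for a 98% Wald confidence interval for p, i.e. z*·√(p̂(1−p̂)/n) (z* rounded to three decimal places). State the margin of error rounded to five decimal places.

ME = 0.02880

With x = 72 successes in n = 646, p̂ = 0.11146.
Standard error of p̂: √(0.099033/646) = √0.000153302 = 0.012382.
z* = 2.326 at the 98% level.
Margin of error = z*·SE = 2.326 × 0.012382 = 0.02880.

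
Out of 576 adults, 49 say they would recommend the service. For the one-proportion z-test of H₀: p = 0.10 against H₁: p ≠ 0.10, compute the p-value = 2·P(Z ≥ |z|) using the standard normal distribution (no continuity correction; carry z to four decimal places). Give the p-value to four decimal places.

The sample proportion is 49/576 = 0.08507.
Null standard error: √(0.10·0.90/576) = √0.000156250 = 0.012500.
z = (p̂ − p₀)/SE = (49/576 − 0.10)/0.012500 ≈ -1.1944.
p-value = 2·P(Z ≥ |z|) with z = -1.1944 → 0.2323.

p-value = 0.2323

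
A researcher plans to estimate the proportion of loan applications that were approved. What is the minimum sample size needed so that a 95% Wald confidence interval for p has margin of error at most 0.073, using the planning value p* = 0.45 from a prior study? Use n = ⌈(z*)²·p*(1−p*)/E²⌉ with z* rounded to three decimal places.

The 95% critical value is z* = 1.960.
p*(1−p*) = 0.2475.
(z*)²·p*(1−p*)/E² = 3.841600·0.2475/0.005329 = 178.419.
⌈178.419⌉ = 179.

n = 179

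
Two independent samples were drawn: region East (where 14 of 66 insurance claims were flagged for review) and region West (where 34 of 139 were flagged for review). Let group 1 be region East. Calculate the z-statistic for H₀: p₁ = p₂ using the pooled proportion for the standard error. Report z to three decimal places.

z = -0.513

p̂₁ = 14/66 = 0.21212, p̂₂ = 34/139 = 0.24460.
Pooling: p̂ = 48/205 = 0.23415.
Pooled SE = √[0.1793218·0.02234576] ≈ 0.063302.
z = -0.03248/0.063302 = -0.513.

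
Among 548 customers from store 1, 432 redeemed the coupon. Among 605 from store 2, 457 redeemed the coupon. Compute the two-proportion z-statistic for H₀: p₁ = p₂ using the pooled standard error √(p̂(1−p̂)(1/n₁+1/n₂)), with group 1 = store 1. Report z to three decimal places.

p̂₁ = 432/548 = 0.78832, p̂₂ = 457/605 = 0.75537.
Pooling: p̂ = 889/1153 = 0.77103.
Pooled SE = √[0.1765416·0.00347771] ≈ 0.024778.
z = (p̂₁ − p̂₂)/SE = (0.78832 − 0.75537)/0.024778 = 0.03295/0.024778 = 1.330.

z = 1.330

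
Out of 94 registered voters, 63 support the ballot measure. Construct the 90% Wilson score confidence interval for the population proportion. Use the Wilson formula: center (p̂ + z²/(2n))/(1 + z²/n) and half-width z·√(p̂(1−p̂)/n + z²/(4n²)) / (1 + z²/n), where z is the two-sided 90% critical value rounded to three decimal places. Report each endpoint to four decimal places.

p̂ = 63/94 = 0.67021; z = 1.645, so z² = 2.706025.
Denominator 1 + z²/n = 1 + 2.706025/94 = 1.028787.
Adjusted center: (0.67021 + z²/(2n))/1.028787 = 0.66545.
Radicand: p̂(1−p̂)/n + z²/(4n²) = 0.002351358 + 0.000076562 = 0.002427920.
Half-width = z·√(radicand)/denom = 1.645·0.049274/1.028787 = 0.07879.
Interval: 0.66545 ± 0.07879 → (0.5867, 0.7442).

(0.5867, 0.7442)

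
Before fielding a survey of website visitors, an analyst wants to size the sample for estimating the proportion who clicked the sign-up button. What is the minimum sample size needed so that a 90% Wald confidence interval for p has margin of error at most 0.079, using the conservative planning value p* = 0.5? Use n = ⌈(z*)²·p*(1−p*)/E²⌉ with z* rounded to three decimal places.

For 90% confidence, z* = 1.645.
p*(1−p*) = 0.50·0.50 = 0.2500.
(z*)²·p*(1−p*)/E² = 2.706025·0.2500/0.006241 = 108.397.
⌈108.397⌉ = 109.

n = 109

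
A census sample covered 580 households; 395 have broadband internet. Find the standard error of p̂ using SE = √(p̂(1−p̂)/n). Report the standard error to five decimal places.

SE = 0.01935

Sample proportion p̂ = 395/580 = 0.68103.
p̂(1−p̂) = 0.217228.
SE = √(0.217228/580) = √0.000374531 = 0.01935.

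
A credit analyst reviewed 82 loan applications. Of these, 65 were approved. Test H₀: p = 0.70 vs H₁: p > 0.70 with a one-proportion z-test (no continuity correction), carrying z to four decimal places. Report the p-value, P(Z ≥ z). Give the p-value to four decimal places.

The sample proportion is 65/82 = 0.79268.
Null standard error: √(0.70·0.30/82) = √0.002560976 = 0.050606.
Test statistic (full precision, shown to 4 dp): z = (65/82 − 0.70)/SE₀ ≈ 1.8315.
From the standard normal, P(Z ≥ z) = 0.0335.

p-value = 0.0335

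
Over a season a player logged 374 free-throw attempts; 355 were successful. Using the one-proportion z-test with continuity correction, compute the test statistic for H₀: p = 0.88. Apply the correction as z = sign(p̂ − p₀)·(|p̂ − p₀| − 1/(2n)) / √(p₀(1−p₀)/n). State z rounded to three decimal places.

Sample proportion p̂ = 355/374 = 0.94920. p̂ − p₀ = 0.069198.
1/(2n) = 0.001337.
Corrected numerator: |0.069198| − 0.001337 = 0.067861.
Under H₀, SE = √(p₀(1−p₀)/n) = √(0.88·0.12/374) = √0.000282353 = 0.016803.
z = (+)0.067861/0.016803 = 4.039.

z = 4.039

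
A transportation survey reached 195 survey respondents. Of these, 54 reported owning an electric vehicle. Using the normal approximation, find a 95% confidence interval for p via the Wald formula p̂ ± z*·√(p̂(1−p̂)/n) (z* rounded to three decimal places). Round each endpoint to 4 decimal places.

Sample proportion p̂ = 54/195 = 0.27692.
SE = √(p̂(1−p̂)/n) = √(0.200237/195) = 0.032045.
For 95% confidence, z* = 1.960.
Margin = 1.960·0.032045 = 0.06281.
Interval: 0.27692 ± 0.06281 → (0.2141, 0.3397).

(0.2141, 0.3397)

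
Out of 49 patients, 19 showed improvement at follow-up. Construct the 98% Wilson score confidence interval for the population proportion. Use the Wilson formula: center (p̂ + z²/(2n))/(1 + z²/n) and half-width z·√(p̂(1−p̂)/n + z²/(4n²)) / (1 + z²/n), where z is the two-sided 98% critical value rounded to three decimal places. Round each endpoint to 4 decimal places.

(0.2449, 0.5530)

Here p̂ = 19/49 = 0.38776 and z = 2.326 (z² = 5.410276).
Denominator 1 + z²/n = 1 + 5.410276/49 = 1.110414.
Adjusted center: (0.38776 + z²/(2n))/1.110414 = 0.39892.
Radicand: p̂(1−p̂)/n + z²/(4n²) = 0.004844920 + 0.000563336 = 0.005408256.
Half-width = 2.326·√0.005408256/1.110414 = 0.15405.
So the interval runs from 0.2449 to 0.5530.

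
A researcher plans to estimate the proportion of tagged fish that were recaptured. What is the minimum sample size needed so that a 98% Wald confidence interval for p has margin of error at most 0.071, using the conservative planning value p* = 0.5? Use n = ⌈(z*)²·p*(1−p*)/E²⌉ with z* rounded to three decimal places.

n = 269

z* = 2.326 at the 98% level.
p*(1−p*) = 0.2500.
(z*)²·p*(1−p*)/E² = 5.410276·0.2500/0.005041 = 268.314.
Rounding up, n = 269.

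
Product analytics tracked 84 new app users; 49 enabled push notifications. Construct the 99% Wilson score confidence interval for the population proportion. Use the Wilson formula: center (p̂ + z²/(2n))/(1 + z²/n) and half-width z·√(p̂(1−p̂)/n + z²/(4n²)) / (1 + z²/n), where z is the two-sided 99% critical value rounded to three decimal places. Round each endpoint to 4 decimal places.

(0.4437, 0.7108)

Here p̂ = 49/84 = 0.58333 and z = 2.576 (z² = 6.635776).
Denominator 1 + z²/n = 1 + 6.635776/84 = 1.078997.
Center = (0.58333 + 0.039499)/1.078997 = 0.57723.
Radicand: p̂(1−p̂)/n + z²/(4n²) = 0.002893519 + 0.000235111 = 0.003128630.
Half-width = z·√(radicand)/denom = 2.576·0.055934/1.078997 = 0.13354.
CI: 0.57723 ± 0.13354 = (0.4437, 0.7108).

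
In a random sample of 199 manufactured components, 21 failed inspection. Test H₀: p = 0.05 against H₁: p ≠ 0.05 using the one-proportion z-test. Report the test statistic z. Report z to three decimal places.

The sample proportion is 21/199 = 0.10553.
Under H₀, SE = √(p₀(1−p₀)/n) = √(0.05·0.95/199) = √0.000238693 = 0.015450.
Test statistic: z = 0.05553/0.015450 = 3.594.

z = 3.594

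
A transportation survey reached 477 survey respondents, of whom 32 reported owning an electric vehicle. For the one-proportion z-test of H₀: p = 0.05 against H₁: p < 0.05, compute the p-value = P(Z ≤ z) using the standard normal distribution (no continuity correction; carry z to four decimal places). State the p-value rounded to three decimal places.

p̂ = 32/477 = 0.06709.
Under H₀, SE = √(p₀(1−p₀)/n) = √(0.05·0.95/477) = √0.000099581 = 0.009979.
Test statistic (full precision, shown to 4 dp): z = (32/477 − 0.05)/SE₀ ≈ 1.7122.
From the standard normal, P(Z ≤ z) = 0.957.

p-value = 0.957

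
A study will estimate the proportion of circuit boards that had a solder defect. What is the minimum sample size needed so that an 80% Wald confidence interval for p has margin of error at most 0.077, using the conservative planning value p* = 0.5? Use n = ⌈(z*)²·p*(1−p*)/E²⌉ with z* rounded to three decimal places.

n = 70

For 80% confidence, z* = 1.282.
p*(1−p*) = 0.2500.
(z*)²·p*(1−p*)/E² = 1.643524·0.2500/0.005929 = 69.300.
Rounding up, n = 70.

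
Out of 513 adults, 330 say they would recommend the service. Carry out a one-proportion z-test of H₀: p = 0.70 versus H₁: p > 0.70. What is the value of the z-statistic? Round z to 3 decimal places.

With x = 330 successes in n = 513, p̂ = 0.64327.
Null standard error: √(0.70·0.30/513) = √0.000409357 = 0.020233.
Test statistic: z = -0.05673/0.020233 = -2.804.

z = -2.804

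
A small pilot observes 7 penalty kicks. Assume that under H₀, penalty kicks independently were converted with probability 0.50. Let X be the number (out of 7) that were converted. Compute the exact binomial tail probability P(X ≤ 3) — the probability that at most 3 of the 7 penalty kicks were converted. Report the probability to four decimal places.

X ~ Binomial(n=7, p=0.50).
P(X ≤ 3) = C(7,0)·0.50^0·0.50^7 + C(7,1)·0.50^1·0.50^6 + C(7,2)·0.50^2·0.50^5 + C(7,3)·0.50^3·0.50^4.
= 0.007812 + 0.054688 + 0.164062 + 0.273438 = 0.5000.

P = 0.5000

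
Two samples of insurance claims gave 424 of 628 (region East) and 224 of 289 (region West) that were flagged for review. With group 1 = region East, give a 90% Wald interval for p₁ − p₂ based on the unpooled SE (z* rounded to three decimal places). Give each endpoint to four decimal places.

p̂₁ = 0.67516, p̂₂ = 0.77509, so the observed difference is -0.09993.
SE = √(0.000349234 + 0.000603209) = √0.000952443 = 0.030862.
z* = 1.645 at the 90% level. Margin = 1.645·0.030862 = 0.05077.
Interval: -0.09993 ± 0.05077 → (-0.1507, -0.0492).

(-0.1507, -0.0492)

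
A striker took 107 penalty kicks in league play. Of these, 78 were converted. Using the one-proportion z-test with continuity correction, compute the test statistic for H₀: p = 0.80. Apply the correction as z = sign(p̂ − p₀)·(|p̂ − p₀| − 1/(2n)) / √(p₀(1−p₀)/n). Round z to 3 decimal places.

The sample proportion is 78/107 = 0.72897. p̂ − p₀ = -0.071028.
Continuity correction 1/(2n) = 1/214 = 0.004673.
Corrected numerator: |-0.071028| − 0.004673 = 0.066355.
Null standard error: √(0.80·0.20/107) = √0.001495327 = 0.038669.
z = (−)0.066355/0.038669 = -1.716.

z = -1.716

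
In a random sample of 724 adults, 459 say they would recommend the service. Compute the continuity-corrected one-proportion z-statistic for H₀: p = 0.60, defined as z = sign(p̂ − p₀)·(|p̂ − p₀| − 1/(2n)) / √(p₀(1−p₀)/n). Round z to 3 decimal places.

z = 1.828

p̂ = 459/724 = 0.63398. p̂ − p₀ = 0.033978.
Continuity correction 1/(2n) = 1/1448 = 0.000691.
Corrected numerator: |0.033978| − 0.000691 = 0.033287.
Under H₀, SE = √(p₀(1−p₀)/n) = √(0.60·0.40/724) = √0.000331492 = 0.018207.
z = +0.033287/0.018207 = 1.828.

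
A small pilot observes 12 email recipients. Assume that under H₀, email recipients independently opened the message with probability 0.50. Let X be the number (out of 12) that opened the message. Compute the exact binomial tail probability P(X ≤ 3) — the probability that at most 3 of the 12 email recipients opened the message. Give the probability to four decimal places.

P = 0.0730

X ~ Binomial(n=12, p=0.50).
P(X ≤ 3) = C(12,0)·0.50^0·0.50^12 + C(12,1)·0.50^1·0.50^11 + C(12,2)·0.50^2·0.50^10 + C(12,3)·0.50^3·0.50^9.
= 0.000244 + 0.002930 + 0.016113 + 0.053711 = 0.0730.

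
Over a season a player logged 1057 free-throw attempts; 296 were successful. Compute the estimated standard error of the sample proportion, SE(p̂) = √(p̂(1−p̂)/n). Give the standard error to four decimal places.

Sample proportion p̂ = 296/1057 = 0.28004.
p̂(1−p̂) = 0.28004·0.71996 = 0.201618.
Dividing by n and taking the root: √0.000190746 = 0.0138.

SE = 0.0138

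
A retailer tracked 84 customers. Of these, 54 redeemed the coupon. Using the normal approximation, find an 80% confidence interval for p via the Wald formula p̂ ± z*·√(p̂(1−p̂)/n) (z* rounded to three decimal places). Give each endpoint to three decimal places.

With x = 54 successes in n = 84, p̂ = 0.64286.
Standard error of p̂: √(0.229592/84) = √0.002733236 = 0.052280.
z* = 1.282 at the 80% level.
Margin of error: 1.282 × 0.052280 = 0.06702.
Interval: 0.64286 ± 0.06702 → (0.576, 0.710).

(0.576, 0.710)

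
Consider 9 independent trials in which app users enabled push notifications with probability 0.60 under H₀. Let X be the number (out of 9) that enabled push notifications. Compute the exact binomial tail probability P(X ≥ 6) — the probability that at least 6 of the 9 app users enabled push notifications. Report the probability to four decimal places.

X is binomial with n = 9 and p = 0.60.
P(X ≥ 6) = C(9,6)·0.60^6·0.40^3 + C(9,7)·0.60^7·0.40^2 + C(9,8)·0.60^8·0.40^1 + C(9,9)·0.60^9·0.40^0.
= 0.250823 + 0.161243 + 0.060466 + 0.010078 = 0.4826.

P = 0.4826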